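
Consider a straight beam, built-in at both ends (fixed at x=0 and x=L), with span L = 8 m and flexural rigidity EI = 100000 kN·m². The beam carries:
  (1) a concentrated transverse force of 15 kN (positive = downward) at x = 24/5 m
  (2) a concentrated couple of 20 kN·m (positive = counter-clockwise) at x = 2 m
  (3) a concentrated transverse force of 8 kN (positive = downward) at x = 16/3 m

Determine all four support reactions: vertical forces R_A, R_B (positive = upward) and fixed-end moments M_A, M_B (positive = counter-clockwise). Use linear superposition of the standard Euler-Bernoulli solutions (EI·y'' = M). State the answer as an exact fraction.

R_A = 109799/10800 kN, M_A = 33779/2700 kN·m, R_B = 138601/10800 kN, M_B = -55381/2700 kN·m

Load 1 — point force P=15 kN at a=24/5 m (b=L-a=16/5):
  R_A = Pb²(3a+b)/L³ = 15·(16/5)²·(3·(24/5)+(16/5))/8³ = 132/25 kN
  M_A = Pab²/L² = 15·(24/5)·(16/5)²/8² = 288/25 kN·m
  R_B = Pa²(a+3b)/L³ = 15·(24/5)²·((24/5)+3·(16/5))/8³ = 243/25 kN
  M_B = -Pa²b/L² = -15·(24/5)²·(16/5)/8² = -432/25 kN·m
Load 2 — applied couple M₀=20 kN·m at a=2 m (b=L-a=6):
  R_A = 6M₀ab/L³ = 6·20·2·6/8³ = 45/16 kN
  M_A = M₀b(2a-b)/L² = 20·6·(2·2-6)/8² = -15/4 kN·m
  R_B = -6M₀ab/L³ = -6·20·2·6/8³ = -45/16 kN
  M_B = M₀a(2b-a)/L² = 20·2·(2·6-2)/8² = 25/4 kN·m
Load 3 — point force P=8 kN at a=16/3 m (b=L-a=8/3):
  R_A = Pb²(3a+b)/L³ = 8·(8/3)²·(3·(16/3)+(8/3))/8³ = 56/27 kN
  M_A = Pab²/L² = 8·(16/3)·(8/3)²/8² = 128/27 kN·m
  R_B = Pa²(a+3b)/L³ = 8·(16/3)²·((16/3)+3·(8/3))/8³ = 160/27 kN
  M_B = -Pa²b/L² = -8·(16/3)²·(8/3)/8² = -256/27 kN·m
Superposition: R_A = 109799/10800 kN, M_A = 33779/2700 kN·m, R_B = 138601/10800 kN, M_B = -55381/2700 kN·m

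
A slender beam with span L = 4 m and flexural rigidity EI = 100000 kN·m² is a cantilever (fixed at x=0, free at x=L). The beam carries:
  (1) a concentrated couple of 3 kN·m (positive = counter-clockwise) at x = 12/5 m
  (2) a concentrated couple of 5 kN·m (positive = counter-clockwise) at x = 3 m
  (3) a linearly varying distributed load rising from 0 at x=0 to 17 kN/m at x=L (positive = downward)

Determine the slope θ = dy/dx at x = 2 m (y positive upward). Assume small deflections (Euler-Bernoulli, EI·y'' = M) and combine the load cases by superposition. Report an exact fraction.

θ(2) = -601/600000 rad

Load 1 — applied couple M₀=3 kN·m at a=12/5 m (b=L-a=8/5):
  θ_1 = M₀x/EI  [x≤a] = 3·2/100000 = 3/50000 rad
Load 2 — applied couple M₀=5 kN·m at a=3 m (b=L-a=1):
  θ_2 = M₀x/EI  [x≤a] = 5·2/100000 = 1/10000 rad
Load 3 — triangular load w₀=17 kN/m (0→w₀ over full span):
  θ_3 = (w₀Lx²/4-w₀L²x/3-w₀x⁴/(24L))/EI = (17·4·2²/4-17·4²·2/3-17·2⁴/(24·4))/100000 = -697/600000 rad
Superposition: θ = Σ θ_i = -601/600000 rad ≈ -0.001002 rad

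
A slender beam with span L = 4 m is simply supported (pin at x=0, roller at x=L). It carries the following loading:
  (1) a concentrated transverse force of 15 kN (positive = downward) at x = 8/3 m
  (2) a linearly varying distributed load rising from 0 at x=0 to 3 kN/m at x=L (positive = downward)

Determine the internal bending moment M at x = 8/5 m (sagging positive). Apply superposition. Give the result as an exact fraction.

Load 1 — point force P=15 kN at a=8/3 m (b=L-a=4/3):
  M_1 = Pbx/L  [x≤a] = 15·(4/3)·(8/5)/4 = 8 kN·m
Load 2 — triangular load w₀=3 kN/m (0→w₀ over full span):
  M_2 = w₀Lx/6 - w₀x³/(6L) = 3·4·(8/5)/6 - 3·(8/5)³/(6·4) = 336/125 kN·m
Superposition: M = Σ M_i = 1336/125 kN·m ≈ 10.688000 kN·m

M(8/5) = 1336/125 kN·m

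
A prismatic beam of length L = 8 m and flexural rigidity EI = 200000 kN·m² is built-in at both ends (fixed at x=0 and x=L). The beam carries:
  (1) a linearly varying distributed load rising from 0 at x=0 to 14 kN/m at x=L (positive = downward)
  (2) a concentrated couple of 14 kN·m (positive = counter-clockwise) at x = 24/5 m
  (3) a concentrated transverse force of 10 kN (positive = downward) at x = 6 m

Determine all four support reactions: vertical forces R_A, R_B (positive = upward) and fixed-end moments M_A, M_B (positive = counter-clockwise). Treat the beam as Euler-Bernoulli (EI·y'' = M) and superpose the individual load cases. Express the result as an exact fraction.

R_A = 8353/400 kN, M_A = 11429/300 kN·m, R_B = 18047/400 kN, M_B = -5437/100 kN·m

Load 1 — triangular load w₀=14 kN/m (0→w₀ over full span):
  R_A = 3w₀L/20 = 3·14·8/20 = 84/5 kN
  M_A = w₀L²/30 = 14·8²/30 = 448/15 kN·m
  R_B = 7w₀L/20 = 7·14·8/20 = 196/5 kN
  M_B = -w₀L²/20 = -14·8²/20 = -224/5 kN·m
Load 2 — applied couple M₀=14 kN·m at a=24/5 m (b=L-a=16/5):
  R_A = 6M₀ab/L³ = 6·14·(24/5)·(16/5)/8³ = 63/25 kN
  M_A = M₀b(2a-b)/L² = 14·(16/5)·(2·(24/5)-(16/5))/8² = 112/25 kN·m
  R_B = -6M₀ab/L³ = -6·14·(24/5)·(16/5)/8³ = -63/25 kN
  M_B = M₀a(2b-a)/L² = 14·(24/5)·(2·(16/5)-(24/5))/8² = 42/25 kN·m
Load 3 — point force P=10 kN at a=6 m (b=L-a=2):
  R_A = Pb²(3a+b)/L³ = 10·2²·(3·6+2)/8³ = 25/16 kN
  M_A = Pab²/L² = 10·6·2²/8² = 15/4 kN·m
  R_B = Pa²(a+3b)/L³ = 10·6²·(6+3·2)/8³ = 135/16 kN
  M_B = -Pa²b/L² = -10·6²·2/8² = -45/4 kN·m
Superposition: R_A = 8353/400 kN, M_A = 11429/300 kN·m, R_B = 18047/400 kN, M_B = -5437/100 kN·m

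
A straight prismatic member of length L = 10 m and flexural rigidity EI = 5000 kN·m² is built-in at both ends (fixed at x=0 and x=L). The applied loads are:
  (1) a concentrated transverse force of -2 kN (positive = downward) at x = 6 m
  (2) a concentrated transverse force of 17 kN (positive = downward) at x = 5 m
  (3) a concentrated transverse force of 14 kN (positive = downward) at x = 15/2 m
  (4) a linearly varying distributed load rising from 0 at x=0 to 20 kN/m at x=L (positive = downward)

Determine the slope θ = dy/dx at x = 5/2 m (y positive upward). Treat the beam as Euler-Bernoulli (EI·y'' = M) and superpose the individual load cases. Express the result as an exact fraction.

Load 1 — point force P=-2 kN at a=6 m (b=L-a=4):
  θ_1 = -Pb²x(2aL-(3a+b)x)/(2L³EI)  [x≤a] = -(-2)·4²·(5/2)·(2·6·10-(3·6+4)·(5/2))/(2·10³·5000) = 13/25000 rad
Load 2 — point force P=17 kN at a=5 m (b=L-a=5):
  θ_2 = -Pb²x(2aL-(3a+b)x)/(2L³EI)  [x≤a] = -17·5²·(5/2)·(2·5·10-(3·5+5)·(5/2))/(2·10³·5000) = -17/3200 rad
Load 3 — point force P=14 kN at a=15/2 m (b=L-a=5/2):
  θ_3 = -Pb²x(2aL-(3a+b)x)/(2L³EI)  [x≤a] = -14·(5/2)²·(5/2)·(2·(15/2)·10-(3·(15/2)+(5/2))·(5/2))/(2·10³·5000) = -49/25600 rad
Load 4 — triangular load w₀=20 kN/m (0→w₀ over full span):
  θ_4 = -w₀(2x(L-x)(L-2x)(x+2L)+x²(L-x)²)/(120LEI) = -20·(2·(5/2)·(10-(5/2))·(10-2·(5/2))·((5/2)+2·10)+(5/2)²·(10-(5/2))²)/(120·10·5000) = -39/2560 rad
Superposition: θ = Σ θ_i = -70211/3200000 rad ≈ -0.021941 rad

θ(5/2) = -70211/3200000 rad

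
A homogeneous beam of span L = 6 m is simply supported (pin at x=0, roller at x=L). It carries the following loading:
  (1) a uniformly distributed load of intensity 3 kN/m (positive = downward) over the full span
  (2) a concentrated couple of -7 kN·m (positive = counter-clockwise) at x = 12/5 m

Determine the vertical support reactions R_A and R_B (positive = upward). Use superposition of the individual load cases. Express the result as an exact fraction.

Load 1 — uniform load w=3 kN/m over full span:
  R_A = wL/2 = 3·6/2 = 9 kN
  R_B = wL/2 = 3·6/2 = 9 kN
Load 2 — applied couple M₀=-7 kN·m at a=12/5 m (b=L-a=18/5):
  R_A = M₀/L = (-7)/6 = -7/6 kN
  R_B = -M₀/L = -(-7)/6 = 7/6 kN
Superposition: R_A = 47/6 kN, R_B = 61/6 kN

R_A = 47/6 kN, R_B = 61/6 kN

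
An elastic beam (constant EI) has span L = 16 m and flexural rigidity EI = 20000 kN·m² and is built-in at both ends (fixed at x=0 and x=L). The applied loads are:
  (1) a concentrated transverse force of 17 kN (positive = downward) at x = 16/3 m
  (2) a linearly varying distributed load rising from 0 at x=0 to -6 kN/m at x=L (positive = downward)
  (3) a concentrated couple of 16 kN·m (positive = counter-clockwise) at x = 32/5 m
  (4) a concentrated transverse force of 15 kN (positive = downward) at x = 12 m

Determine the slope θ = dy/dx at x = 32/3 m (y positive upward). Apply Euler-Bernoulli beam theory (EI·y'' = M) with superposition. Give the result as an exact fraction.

Load 1 — point force P=17 kN at a=16/3 m (b=L-a=32/3):
  θ_1 = Pa²(L-x)(2bL-(3b+a)(L-x))/(2L³EI)  [x>a] = 17·(16/3)²·(16-(32/3))·(2·(32/3)·16-(3·(32/3)+(16/3))·(16-(32/3)))/(2·16³·20000) = 68/30375 rad
Load 2 — triangular load w₀=-6 kN/m (0→w₀ over full span):
  θ_2 = -w₀(2x(L-x)(L-2x)(x+2L)+x²(L-x)²)/(120LEI) = -(-6)·(2·(32/3)·(16-(32/3))·(16-2·(32/3))·((32/3)+2·16)+(32/3)²·(16-(32/3))²)/(120·16·20000) = -896/253125 rad
Load 3 — applied couple M₀=16 kN·m at a=32/5 m (b=L-a=48/5):
  θ_3 = (R_Ax²/2 - M_Ax - M₀(x-a))/EI  [x>a] with R_A=36/25, M_A=48/25 = ((36/25)·(32/3)²/2 - (48/25)·(32/3) - 16·((32/3)-(32/5)))/20000 = -16/46875 rad
Load 4 — point force P=15 kN at a=12 m (b=L-a=4):
  θ_4 = -Pb²x(2aL-(3a+b)x)/(2L³EI)  [x≤a] = -15·4²·(32/3)·(2·12·16-(3·12+4)·(32/3))/(2·16³·20000) = 1/1500 rad
Superposition: θ = Σ θ_i = -14819/15187500 rad ≈ -0.000976 rad

θ(32/3) = -14819/15187500 rad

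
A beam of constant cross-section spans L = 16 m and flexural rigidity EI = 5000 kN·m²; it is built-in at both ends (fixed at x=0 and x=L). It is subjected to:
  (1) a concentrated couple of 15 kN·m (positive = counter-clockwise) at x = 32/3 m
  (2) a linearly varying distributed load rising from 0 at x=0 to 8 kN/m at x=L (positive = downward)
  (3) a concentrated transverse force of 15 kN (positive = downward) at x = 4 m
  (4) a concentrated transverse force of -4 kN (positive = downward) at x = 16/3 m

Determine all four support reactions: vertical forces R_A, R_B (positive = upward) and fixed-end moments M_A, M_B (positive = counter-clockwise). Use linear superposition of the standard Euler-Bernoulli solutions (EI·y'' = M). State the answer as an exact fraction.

Load 1 — applied couple M₀=15 kN·m at a=32/3 m (b=L-a=16/3):
  R_A = 6M₀ab/L³ = 6·15·(32/3)·(16/3)/16³ = 5/4 kN
  M_A = M₀b(2a-b)/L² = 15·(16/3)·(2·(32/3)-(16/3))/16² = 5 kN·m
  R_B = -6M₀ab/L³ = -6·15·(32/3)·(16/3)/16³ = -5/4 kN
  M_B = M₀a(2b-a)/L² = 15·(32/3)·(2·(16/3)-(32/3))/16² = 0 kN·m
Load 2 — triangular load w₀=8 kN/m (0→w₀ over full span):
  R_A = 3w₀L/20 = 3·8·16/20 = 96/5 kN
  M_A = w₀L²/30 = 8·16²/30 = 1024/15 kN·m
  R_B = 7w₀L/20 = 7·8·16/20 = 224/5 kN
  M_B = -w₀L²/20 = -8·16²/20 = -512/5 kN·m
Load 3 — point force P=15 kN at a=4 m (b=L-a=12):
  R_A = Pb²(3a+b)/L³ = 15·12²·(3·4+12)/16³ = 405/32 kN
  M_A = Pab²/L² = 15·4·12²/16² = 135/4 kN·m
  R_B = Pa²(a+3b)/L³ = 15·4²·(4+3·12)/16³ = 75/32 kN
  M_B = -Pa²b/L² = -15·4²·12/16² = -45/4 kN·m
Load 4 — point force P=-4 kN at a=16/3 m (b=L-a=32/3):
  R_A = Pb²(3a+b)/L³ = (-4)·(32/3)²·(3·(16/3)+(32/3))/16³ = -80/27 kN
  M_A = Pab²/L² = (-4)·(16/3)·(32/3)²/16² = -256/27 kN·m
  R_B = Pa²(a+3b)/L³ = (-4)·(16/3)²·((16/3)+3·(32/3))/16³ = -28/27 kN
  M_B = -Pa²b/L² = -(-4)·(16/3)²·(32/3)/16² = 128/27 kN·m
Superposition: R_A = 130219/4320 kN, M_A = 52669/540 kN·m, R_B = 193781/4320 kN, M_B = -58811/540 kN·m

R_A = 130219/4320 kN, M_A = 52669/540 kN·m, R_B = 193781/4320 kN, M_B = -58811/540 kN·m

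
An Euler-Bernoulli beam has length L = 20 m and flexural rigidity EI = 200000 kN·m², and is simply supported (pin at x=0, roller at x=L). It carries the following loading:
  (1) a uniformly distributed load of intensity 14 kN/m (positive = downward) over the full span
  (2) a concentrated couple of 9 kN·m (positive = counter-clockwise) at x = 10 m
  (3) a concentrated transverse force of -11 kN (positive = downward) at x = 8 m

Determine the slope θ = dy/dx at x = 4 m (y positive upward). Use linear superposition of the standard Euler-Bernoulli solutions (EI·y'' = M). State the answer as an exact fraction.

Load 1 — uniform load w=14 kN/m over full span:
  θ_1 = -w(L³-6Lx²+4x³)/(24EI) = -14·(20³-6·20·4²+4·4³)/(24·200000) = -231/12500 rad
Load 2 — applied couple M₀=9 kN·m at a=10 m (b=L-a=10):
  θ_2 = (M₀x²/(2L)+C₁)/EI  [x≤a] with C₁=M₀(3b²-L²)/(6L)=-15/2 = (9·4²/(2·20)+(-15/2))/200000 = -39/2000000 rad
Load 3 — point force P=-11 kN at a=8 m (b=L-a=12):
  θ_3 = -Pb(L²-b²-3x²)/(6LEI)  [x≤a] = -(-11)·12·(20²-12²-3·4²)/(6·20·200000) = 143/125000 rad
Superposition: θ = Σ θ_i = -34711/2000000 rad ≈ -0.017355 rad

θ(4) = -34711/2000000 rad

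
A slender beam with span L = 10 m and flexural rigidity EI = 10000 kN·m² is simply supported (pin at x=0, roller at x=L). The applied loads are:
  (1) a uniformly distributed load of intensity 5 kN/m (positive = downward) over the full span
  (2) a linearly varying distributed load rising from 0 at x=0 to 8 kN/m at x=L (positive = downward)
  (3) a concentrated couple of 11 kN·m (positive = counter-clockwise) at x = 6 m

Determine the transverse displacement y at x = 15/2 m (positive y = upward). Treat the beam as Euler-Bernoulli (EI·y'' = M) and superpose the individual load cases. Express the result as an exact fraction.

Load 1 — uniform load w=5 kN/m over full span:
  y_1 = -wx(L³-2Lx²+x³)/(24EI) = -5·(15/2)·(10³-2·10·(15/2)²+(15/2)³)/(24·10000) = -95/2048 m
Load 2 — triangular load w₀=8 kN/m (0→w₀ over full span):
  y_2 = -w₀x(7L⁴-10L²x²+3x⁴)/(360LEI) = -8·(15/2)·(7·10⁴-10·10²·(15/2)²+3·(15/2)⁴)/(360·10·10000) = -119/3072 m
Load 3 — applied couple M₀=11 kN·m at a=6 m (b=L-a=4):
  y_3 = (M₀x³/(6L)-M₀(x-a)²/2+C₁x)/EI  [x>a] with C₁=M₀(3b²-L²)/(6L)=-143/15 = (11·(15/2)³/(6·10)-11·((15/2)-6)²/2+(-143/15)·(15/2))/10000 = -209/320000 m
Superposition: y = Σ y_i = -329383/3840000 m ≈ -0.085777 m

y(15/2) = -329383/3840000 m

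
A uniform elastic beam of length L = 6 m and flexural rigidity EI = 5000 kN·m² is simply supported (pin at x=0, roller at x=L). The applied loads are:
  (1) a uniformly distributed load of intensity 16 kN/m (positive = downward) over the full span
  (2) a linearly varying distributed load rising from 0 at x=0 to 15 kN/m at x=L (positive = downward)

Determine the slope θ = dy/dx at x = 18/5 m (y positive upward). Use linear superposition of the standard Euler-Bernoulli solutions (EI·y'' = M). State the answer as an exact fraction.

θ(18/5) = 927/78125 rad

Load 1 — uniform load w=16 kN/m over full span:
  θ_1 = -w(L³-6Lx²+4x³)/(24EI) = -16·(6³-6·6·(18/5)²+4·(18/5)³)/(24·5000) = 666/78125 rad
Load 2 — triangular load w₀=15 kN/m (0→w₀ over full span):
  θ_2 = -w₀(7L⁴-30L²x²+15x⁴)/(360LEI) = -15·(7·6⁴-30·6²·(18/5)²+15·(18/5)⁴)/(360·6·5000) = 261/78125 rad
Superposition: θ = Σ θ_i = 927/78125 rad ≈ 0.011866 rad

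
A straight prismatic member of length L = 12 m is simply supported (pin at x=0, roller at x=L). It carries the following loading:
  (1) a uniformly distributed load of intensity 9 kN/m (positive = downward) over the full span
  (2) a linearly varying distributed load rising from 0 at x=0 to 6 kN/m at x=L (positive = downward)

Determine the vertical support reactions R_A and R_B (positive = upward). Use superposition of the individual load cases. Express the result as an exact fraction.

Load 1 — uniform load w=9 kN/m over full span:
  R_A = wL/2 = 9·12/2 = 54 kN
  R_B = wL/2 = 9·12/2 = 54 kN
Load 2 — triangular load w₀=6 kN/m (0→w₀ over full span):
  R_A = w₀L/6 = 6·12/6 = 12 kN
  R_B = w₀L/3 = 6·12/3 = 24 kN
Superposition: R_A = 66 kN, R_B = 78 kN

R_A = 66 kN, R_B = 78 kN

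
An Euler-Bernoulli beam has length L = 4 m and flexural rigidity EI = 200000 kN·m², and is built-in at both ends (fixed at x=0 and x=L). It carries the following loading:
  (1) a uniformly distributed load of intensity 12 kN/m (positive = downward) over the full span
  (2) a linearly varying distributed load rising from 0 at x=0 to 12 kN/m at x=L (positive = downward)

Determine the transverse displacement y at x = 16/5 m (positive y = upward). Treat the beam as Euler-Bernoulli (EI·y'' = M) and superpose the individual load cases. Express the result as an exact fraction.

y(16/5) = -1248/48828125 m

Load 1 — uniform load w=12 kN/m over full span:
  y_1 = -wx²(L-x)²/(24EI) = -12·(16/5)²·(4-(16/5))²/(24·200000) = -32/1953125 m
Load 2 — triangular load w₀=12 kN/m (0→w₀ over full span):
  y_2 = -w₀x²(L-x)²(x+2L)/(120LEI) = -12·(16/5)²·(4-(16/5))²·((16/5)+2·4)/(120·4·200000) = -448/48828125 m
Superposition: y = Σ y_i = -1248/48828125 m ≈ -0.000026 m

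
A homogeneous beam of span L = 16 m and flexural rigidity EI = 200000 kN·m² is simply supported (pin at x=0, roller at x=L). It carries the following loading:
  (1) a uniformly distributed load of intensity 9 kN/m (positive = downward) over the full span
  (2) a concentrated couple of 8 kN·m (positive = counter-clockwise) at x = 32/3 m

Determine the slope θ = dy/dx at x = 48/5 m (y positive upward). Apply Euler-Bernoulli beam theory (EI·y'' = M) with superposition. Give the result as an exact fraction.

Load 1 — uniform load w=9 kN/m over full span:
  θ_1 = -w(L³-6Lx²+4x³)/(24EI) = -9·(16³-6·16·(48/5)²+4·(48/5)³)/(24·200000) = 888/390625 rad
Load 2 — applied couple M₀=8 kN·m at a=32/3 m (b=L-a=16/3):
  θ_2 = (M₀x²/(2L)+C₁)/EI  [x≤a] with C₁=M₀(3b²-L²)/(6L)=-128/9 = (8·(48/5)²/(2·16)+(-128/9))/200000 = 31/703125 rad
Superposition: θ = Σ θ_i = 8147/3515625 rad ≈ 0.002317 rad

θ(48/5) = 8147/3515625 rad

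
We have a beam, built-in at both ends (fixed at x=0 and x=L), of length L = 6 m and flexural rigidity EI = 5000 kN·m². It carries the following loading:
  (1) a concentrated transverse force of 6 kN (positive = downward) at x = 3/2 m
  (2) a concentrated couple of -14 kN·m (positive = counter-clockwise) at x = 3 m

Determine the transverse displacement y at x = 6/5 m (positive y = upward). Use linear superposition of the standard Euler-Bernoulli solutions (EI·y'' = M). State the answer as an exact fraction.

Load 1 — point force P=6 kN at a=3/2 m (b=L-a=9/2):
  y_1 = -Pb²x²(3aL-(3a+b)x)/(6L³EI)  [x≤a] = -6·(9/2)²·(6/5)²·(3·(3/2)·6-(3·(3/2)+(9/2))·(6/5))/(6·6³·5000) = -2187/5000000 m
Load 2 — applied couple M₀=-14 kN·m at a=3 m (b=L-a=3):
  y_2 = (R_Ax³/6 - M_Ax²/2)/EI  [x≤a] with R_A=-7/2, M_A=-7/2 = ((-7/2)·(6/5)³/6 - (-7/2)·(6/5)²/2)/5000 = 189/625000 m
Superposition: y = Σ y_i = -27/200000 m ≈ -0.000135 m

y(6/5) = -27/200000 m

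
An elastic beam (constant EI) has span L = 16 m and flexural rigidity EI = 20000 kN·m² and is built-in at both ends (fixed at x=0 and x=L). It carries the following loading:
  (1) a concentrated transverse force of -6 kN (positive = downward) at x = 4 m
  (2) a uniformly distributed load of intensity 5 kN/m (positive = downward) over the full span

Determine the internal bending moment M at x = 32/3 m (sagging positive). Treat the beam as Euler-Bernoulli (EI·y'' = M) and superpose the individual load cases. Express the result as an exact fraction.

M(32/3) = 631/18 kN·m

Load 1 — point force P=-6 kN at a=4 m (b=L-a=12):
  M_1 = Pa²(a+3b)(L-x)/L³ - Pa²b/L²  [x>a] = (-6)·4²·(4+3·12)·(16-(32/3))/16³ - (-6)·4²·12/16² = -1/2 kN·m
Load 2 — uniform load w=5 kN/m over full span:
  M_2 = wLx/2 - wL²/12 - wx²/2 = 5·16·(32/3)/2 - 5·16²/12 - 5·(32/3)²/2 = 320/9 kN·m
Superposition: M = Σ M_i = 631/18 kN·m ≈ 35.055556 kN·m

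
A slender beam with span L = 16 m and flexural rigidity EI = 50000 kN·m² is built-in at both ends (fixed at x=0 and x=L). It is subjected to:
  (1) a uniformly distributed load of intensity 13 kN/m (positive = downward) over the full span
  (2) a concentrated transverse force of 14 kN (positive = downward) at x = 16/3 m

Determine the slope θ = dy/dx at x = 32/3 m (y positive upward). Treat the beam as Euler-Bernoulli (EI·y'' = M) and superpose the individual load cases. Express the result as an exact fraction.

θ(32/3) = 5552/759375 rad

Load 1 — uniform load w=13 kN/m over full span:
  θ_1 = -wx(L-x)(L-2x)/(12EI) = -13·(32/3)·(16-(32/3))·(16-2·(32/3))/(12·50000) = 1664/253125 rad
Load 2 — point force P=14 kN at a=16/3 m (b=L-a=32/3):
  θ_2 = Pa²(L-x)(2bL-(3b+a)(L-x))/(2L³EI)  [x>a] = 14·(16/3)²·(16-(32/3))·(2·(32/3)·16-(3·(32/3)+(16/3))·(16-(32/3)))/(2·16³·50000) = 112/151875 rad
Superposition: θ = Σ θ_i = 5552/759375 rad ≈ 0.007311 rad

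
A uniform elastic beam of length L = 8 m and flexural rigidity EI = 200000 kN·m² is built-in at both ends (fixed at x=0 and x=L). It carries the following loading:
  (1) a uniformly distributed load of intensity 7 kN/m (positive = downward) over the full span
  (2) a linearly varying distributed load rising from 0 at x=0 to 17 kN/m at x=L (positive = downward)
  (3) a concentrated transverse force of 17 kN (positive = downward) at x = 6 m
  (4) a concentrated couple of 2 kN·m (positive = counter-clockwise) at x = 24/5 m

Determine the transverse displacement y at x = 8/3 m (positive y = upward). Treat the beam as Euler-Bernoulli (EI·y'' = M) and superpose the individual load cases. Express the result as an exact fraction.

Load 1 — uniform load w=7 kN/m over full span:
  y_1 = -wx²(L-x)²/(24EI) = -7·(8/3)²·(8-(8/3))²/(24·200000) = -224/759375 m
Load 2 — triangular load w₀=17 kN/m (0→w₀ over full span):
  y_2 = -w₀x²(L-x)²(x+2L)/(120LEI) = -17·(8/3)²·(8-(8/3))²·((8/3)+2·8)/(120·8·200000) = -3808/11390625 m
Load 3 — point force P=17 kN at a=6 m (b=L-a=2):
  y_3 = -Pb²x²(3aL-(3a+b)x)/(6L³EI)  [x≤a] = -17·2²·(8/3)²·(3·6·8-(3·6+2)·(8/3))/(6·8³·200000) = -289/4050000 m
Load 4 — applied couple M₀=2 kN·m at a=24/5 m (b=L-a=16/5):
  y_4 = (R_Ax³/6 - M_Ax²/2)/EI  [x≤a] with R_A=9/25, M_A=16/25 = ((9/25)·(8/3)³/6 - (16/25)·(8/3)²/2)/200000 = -4/703125 m
Superposition: y = Σ y_i = -643649/911250000 m ≈ -0.000706 m

y(8/3) = -643649/911250000 m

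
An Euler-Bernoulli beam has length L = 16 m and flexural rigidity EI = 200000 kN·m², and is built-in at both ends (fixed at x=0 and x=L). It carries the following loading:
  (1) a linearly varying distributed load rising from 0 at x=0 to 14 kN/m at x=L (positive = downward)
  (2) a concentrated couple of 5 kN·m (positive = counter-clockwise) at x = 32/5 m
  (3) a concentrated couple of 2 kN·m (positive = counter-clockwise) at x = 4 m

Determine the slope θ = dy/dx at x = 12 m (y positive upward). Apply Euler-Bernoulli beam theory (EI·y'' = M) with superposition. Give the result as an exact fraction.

θ(12) = 9017/8000000 rad

Load 1 — triangular load w₀=14 kN/m (0→w₀ over full span):
  θ_1 = -w₀(2x(L-x)(L-2x)(x+2L)+x²(L-x)²)/(120LEI) = -14·(2·12·(16-12)·(16-2·12)·(12+2·16)+12²·(16-12)²)/(120·16·200000) = 287/250000 rad
Load 2 — applied couple M₀=5 kN·m at a=32/5 m (b=L-a=48/5):
  θ_2 = (R_Ax²/2 - M_Ax - M₀(x-a))/EI  [x>a] with R_A=9/20, M_A=3/5 = ((9/20)·12²/2 - (3/5)·12 - 5·(12-(32/5)))/200000 = -7/500000 rad
Load 3 — applied couple M₀=2 kN·m at a=4 m (b=L-a=12):
  θ_3 = (R_Ax²/2 - M_Ax - M₀(x-a))/EI  [x>a] with R_A=9/64, M_A=-3/8 = ((9/64)·12²/2 - (-3/8)·12 - 2·(12-4))/200000 = -11/1600000 rad
Superposition: θ = Σ θ_i = 9017/8000000 rad ≈ 0.001127 rad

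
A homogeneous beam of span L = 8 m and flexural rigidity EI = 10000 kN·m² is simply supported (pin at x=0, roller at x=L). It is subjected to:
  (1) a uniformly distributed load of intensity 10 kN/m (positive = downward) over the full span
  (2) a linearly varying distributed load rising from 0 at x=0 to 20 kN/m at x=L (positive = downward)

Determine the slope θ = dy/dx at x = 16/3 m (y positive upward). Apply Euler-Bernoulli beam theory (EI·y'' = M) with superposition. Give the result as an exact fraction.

θ(16/3) = 3016/151875 rad

Load 1 — uniform load w=10 kN/m over full span:
  θ_1 = -w(L³-6Lx²+4x³)/(24EI) = -10·(8³-6·8·(16/3)²+4·(16/3)³)/(24·10000) = 104/10125 rad
Load 2 — triangular load w₀=20 kN/m (0→w₀ over full span):
  θ_2 = -w₀(7L⁴-30L²x²+15x⁴)/(360LEI) = -20·(7·8⁴-30·8²·(16/3)²+15·(16/3)⁴)/(360·8·10000) = 1456/151875 rad
Superposition: θ = Σ θ_i = 3016/151875 rad ≈ 0.019858 rad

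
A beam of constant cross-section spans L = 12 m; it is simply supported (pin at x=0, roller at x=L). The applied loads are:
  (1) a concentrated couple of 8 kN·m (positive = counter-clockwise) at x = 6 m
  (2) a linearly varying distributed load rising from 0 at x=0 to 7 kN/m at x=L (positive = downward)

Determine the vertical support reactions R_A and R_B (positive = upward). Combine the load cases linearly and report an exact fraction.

R_A = 44/3 kN, R_B = 82/3 kN

Load 1 — applied couple M₀=8 kN·m at a=6 m (b=L-a=6):
  R_A = M₀/L = 8/12 = 2/3 kN
  R_B = -M₀/L = -8/12 = -2/3 kN
Load 2 — triangular load w₀=7 kN/m (0→w₀ over full span):
  R_A = w₀L/6 = 7·12/6 = 14 kN
  R_B = w₀L/3 = 7·12/3 = 28 kN
Superposition: R_A = 44/3 kN, R_B = 82/3 kN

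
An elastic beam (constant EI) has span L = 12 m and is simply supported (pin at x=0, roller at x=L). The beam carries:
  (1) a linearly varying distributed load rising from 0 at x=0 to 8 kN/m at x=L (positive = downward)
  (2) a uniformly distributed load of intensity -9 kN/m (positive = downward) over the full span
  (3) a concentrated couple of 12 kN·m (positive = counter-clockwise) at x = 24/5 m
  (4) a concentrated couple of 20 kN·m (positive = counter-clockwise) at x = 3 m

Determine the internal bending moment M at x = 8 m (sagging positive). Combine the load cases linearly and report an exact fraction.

Load 1 — triangular load w₀=8 kN/m (0→w₀ over full span):
  M_1 = w₀Lx/6 - w₀x³/(6L) = 8·12·8/6 - 8·8³/(6·12) = 640/9 kN·m
Load 2 — uniform load w=-9 kN/m over full span:
  M_2 = wx(L-x)/2 = (-9)·8·(12-8)/2 = -144 kN·m
Load 3 — applied couple M₀=12 kN·m at a=24/5 m (b=L-a=36/5):
  M_3 = M₀x/L - M₀  [x>a] = 12·8/12 - 12 = -4 kN·m
Load 4 — applied couple M₀=20 kN·m at a=3 m (b=L-a=9):
  M_4 = M₀x/L - M₀  [x>a] = 20·8/12 - 20 = -20/3 kN·m
Superposition: M = Σ M_i = -752/9 kN·m ≈ -83.555556 kN·m

M(8) = -752/9 kN·m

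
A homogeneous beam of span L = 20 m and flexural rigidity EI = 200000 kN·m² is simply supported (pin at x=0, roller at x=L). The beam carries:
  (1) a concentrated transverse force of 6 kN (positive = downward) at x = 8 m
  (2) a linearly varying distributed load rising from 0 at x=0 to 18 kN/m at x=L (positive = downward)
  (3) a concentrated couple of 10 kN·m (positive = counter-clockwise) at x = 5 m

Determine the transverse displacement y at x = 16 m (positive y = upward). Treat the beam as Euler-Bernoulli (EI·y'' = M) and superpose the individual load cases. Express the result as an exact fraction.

Load 1 — point force P=6 kN at a=8 m (b=L-a=12):
  y_1 = -Pa(L-x)(2Lx-a²-x²)/(6LEI)  [x>a] = -6·8·(20-16)·(2·20·16-8²-16²)/(6·20·200000) = -8/3125 m
Load 2 — triangular load w₀=18 kN/m (0→w₀ over full span):
  y_2 = -w₀x(7L⁴-10L²x²+3x⁴)/(360LEI) = -18·16·(7·20⁴-10·20²·16²+3·16⁴)/(360·20·200000) = -4572/78125 m
Load 3 — applied couple M₀=10 kN·m at a=5 m (b=L-a=15):
  y_3 = (M₀x³/(6L)-M₀(x-a)²/2+C₁x)/EI  [x>a] with C₁=M₀(3b²-L²)/(6L)=275/12 = (10·16³/(6·20)-10·(16-5)²/2+(275/12)·16)/200000 = 103/200000 m
Superposition: y = Σ y_i = -302833/5000000 m ≈ -0.060567 m

y(16) = -302833/5000000 m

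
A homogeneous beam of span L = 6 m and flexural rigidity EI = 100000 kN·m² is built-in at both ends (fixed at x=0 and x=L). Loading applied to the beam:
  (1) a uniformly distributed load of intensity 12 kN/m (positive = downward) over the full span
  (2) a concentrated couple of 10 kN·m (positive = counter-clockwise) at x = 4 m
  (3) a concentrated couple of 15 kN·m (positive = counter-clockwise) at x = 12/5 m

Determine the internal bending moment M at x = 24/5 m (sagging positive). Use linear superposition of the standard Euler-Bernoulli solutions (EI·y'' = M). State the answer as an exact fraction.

Load 1 — uniform load w=12 kN/m over full span:
  M_1 = wLx/2 - wL²/12 - wx²/2 = 12·6·(24/5)/2 - 12·6²/12 - 12·(24/5)²/2 = -36/25 kN·m
Load 2 — applied couple M₀=10 kN·m at a=4 m (b=L-a=2):
  M_2 = R_Ax - M_A - M₀  [x>a] with R_A=20/9, M_A=10/3 = (20/9)·(24/5) - (10/3) - 10 = -8/3 kN·m
Load 3 — applied couple M₀=15 kN·m at a=12/5 m (b=L-a=18/5):
  M_3 = R_Ax - M_A - M₀  [x>a] with R_A=18/5, M_A=9/5 = (18/5)·(24/5) - (9/5) - 15 = 12/25 kN·m
Superposition: M = Σ M_i = -272/75 kN·m ≈ -3.626667 kN·m

M(24/5) = -272/75 kN·m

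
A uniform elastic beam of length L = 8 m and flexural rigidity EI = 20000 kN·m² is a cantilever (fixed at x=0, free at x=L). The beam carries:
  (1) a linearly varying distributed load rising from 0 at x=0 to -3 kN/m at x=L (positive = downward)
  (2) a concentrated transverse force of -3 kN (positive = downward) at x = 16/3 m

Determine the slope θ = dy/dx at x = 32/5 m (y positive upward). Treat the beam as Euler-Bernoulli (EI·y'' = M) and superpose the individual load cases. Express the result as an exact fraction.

Load 1 — triangular load w₀=-3 kN/m (0→w₀ over full span):
  θ_1 = (w₀Lx²/4-w₀L²x/3-w₀x⁴/(24L))/EI = ((-3)·8·(32/5)²/4-(-3)·8²·(32/5)/3-(-3)·(32/5)⁴/(24·8))/20000 = 3712/390625 rad
Load 2 — point force P=-3 kN at a=16/3 m (b=L-a=8/3):
  θ_2 = -Pa²/(2EI)  [x>a] = -(-3)·(16/3)²/(2·20000) = 4/1875 rad
Superposition: θ = Σ θ_i = 13636/1171875 rad ≈ 0.011636 rad

θ(32/5) = 13636/1171875 rad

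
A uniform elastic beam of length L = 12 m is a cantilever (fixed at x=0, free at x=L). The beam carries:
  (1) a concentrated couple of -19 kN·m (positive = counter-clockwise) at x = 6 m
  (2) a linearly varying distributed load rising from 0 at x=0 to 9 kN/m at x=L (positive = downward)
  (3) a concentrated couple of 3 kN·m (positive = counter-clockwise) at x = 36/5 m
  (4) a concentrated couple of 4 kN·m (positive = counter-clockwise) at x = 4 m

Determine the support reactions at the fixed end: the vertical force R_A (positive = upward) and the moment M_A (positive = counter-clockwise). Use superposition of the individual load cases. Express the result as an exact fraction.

R_A = 54 kN, M_A = 444 kN·m

Load 1 — applied couple M₀=-19 kN·m at a=6 m (b=L-a=6):
  R_A = 0 kN
  M_A = -M₀ = -(-19) = 19 kN·m
Load 2 — triangular load w₀=9 kN/m (0→w₀ over full span):
  R_A = w₀L/2 = 9·12/2 = 54 kN
  M_A = w₀L²/3 = 9·12²/3 = 432 kN·m
Load 3 — applied couple M₀=3 kN·m at a=36/5 m (b=L-a=24/5):
  R_A = 0 kN
  M_A = -M₀ = -3 kN·m
Load 4 — applied couple M₀=4 kN·m at a=4 m (b=L-a=8):
  R_A = 0 kN
  M_A = -M₀ = -4 kN·m
Superposition: R_A = 54 kN, M_A = 444 kN·m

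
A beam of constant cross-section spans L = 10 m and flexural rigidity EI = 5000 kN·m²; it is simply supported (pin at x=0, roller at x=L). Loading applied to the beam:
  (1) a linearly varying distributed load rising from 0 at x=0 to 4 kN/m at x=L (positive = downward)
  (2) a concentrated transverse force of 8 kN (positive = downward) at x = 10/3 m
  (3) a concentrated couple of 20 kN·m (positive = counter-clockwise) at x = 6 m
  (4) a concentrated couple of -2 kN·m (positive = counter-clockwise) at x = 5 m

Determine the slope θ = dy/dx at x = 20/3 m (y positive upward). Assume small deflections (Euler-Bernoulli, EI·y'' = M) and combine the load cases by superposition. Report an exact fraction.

θ(20/3) = 36761/2430000 rad

Load 1 — triangular load w₀=4 kN/m (0→w₀ over full span):
  θ_1 = -w₀(7L⁴-30L²x²+15x⁴)/(360LEI) = -4·(7·10⁴-30·10²·(20/3)²+15·(20/3)⁴)/(360·10·5000) = 91/12150 rad
Load 2 — point force P=8 kN at a=10/3 m (b=L-a=20/3):
  θ_2 = -Pa(2L²-6Lx+3x²+a²)/(6LEI)  [x>a] = -8·(10/3)·(2·10²-6·10·(20/3)+3·(20/3)²+(10/3)²)/(6·10·5000) = 2/405 rad
Load 3 — applied couple M₀=20 kN·m at a=6 m (b=L-a=4):
  θ_3 = (M₀x²/(2L)-M₀(x-a)+C₁)/EI  [x>a] with C₁=M₀(3b²-L²)/(6L)=-52/3 = (20·(20/3)²/(2·10)-20·((20/3)-6)+(-52/3))/5000 = 31/11250 rad
Load 4 — applied couple M₀=-2 kN·m at a=5 m (b=L-a=5):
  θ_4 = (M₀x²/(2L)-M₀(x-a)+C₁)/EI  [x>a] with C₁=M₀(3b²-L²)/(6L)=5/6 = ((-2)·(20/3)²/(2·10)-(-2)·((20/3)-5)+(5/6))/5000 = -1/18000 rad
Superposition: θ = Σ θ_i = 36761/2430000 rad ≈ 0.015128 rad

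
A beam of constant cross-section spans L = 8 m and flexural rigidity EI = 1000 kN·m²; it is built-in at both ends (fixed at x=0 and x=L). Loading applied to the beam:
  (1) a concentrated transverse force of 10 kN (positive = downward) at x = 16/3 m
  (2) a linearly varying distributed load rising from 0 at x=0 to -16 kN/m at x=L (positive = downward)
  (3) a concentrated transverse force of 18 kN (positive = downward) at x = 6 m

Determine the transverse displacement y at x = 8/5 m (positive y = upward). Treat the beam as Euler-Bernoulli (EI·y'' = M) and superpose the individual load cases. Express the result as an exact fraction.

y(8/5) = 2882923/158203125 m

Load 1 — point force P=10 kN at a=16/3 m (b=L-a=8/3):
  y_1 = -Pb²x²(3aL-(3a+b)x)/(6L³EI)  [x≤a] = -10·(8/3)²·(8/5)²·(3·(16/3)·8-(3·(16/3)+(8/3))·(8/5))/(6·8³·1000) = -1472/253125 m
Load 2 — triangular load w₀=-16 kN/m (0→w₀ over full span):
  y_2 = -w₀x²(L-x)²(x+2L)/(120LEI) = -(-16)·(8/5)²·(8-(8/5))²·((8/5)+2·8)/(120·8·1000) = 180224/5859375 m
Load 3 — point force P=18 kN at a=6 m (b=L-a=2):
  y_3 = -Pb²x²(3aL-(3a+b)x)/(6L³EI)  [x≤a] = -18·2²·(8/5)²·(3·6·8-(3·6+2)·(8/5))/(6·8³·1000) = -21/3125 m
Superposition: y = Σ y_i = 2882923/158203125 m ≈ 0.018223 m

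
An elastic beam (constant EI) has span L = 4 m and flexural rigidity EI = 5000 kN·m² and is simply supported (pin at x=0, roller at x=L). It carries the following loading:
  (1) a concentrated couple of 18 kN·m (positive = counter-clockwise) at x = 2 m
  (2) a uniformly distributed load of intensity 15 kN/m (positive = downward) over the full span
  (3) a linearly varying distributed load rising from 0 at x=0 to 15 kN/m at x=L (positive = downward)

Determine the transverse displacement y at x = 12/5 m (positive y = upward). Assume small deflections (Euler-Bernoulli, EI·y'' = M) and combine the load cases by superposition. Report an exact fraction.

y(12/5) = -27397/1953125 m

Load 1 — applied couple M₀=18 kN·m at a=2 m (b=L-a=2):
  y_1 = (M₀x³/(6L)-M₀(x-a)²/2+C₁x)/EI  [x>a] with C₁=M₀(3b²-L²)/(6L)=-3 = (18·(12/5)³/(6·4)-18·((12/5)-2)²/2+(-3)·(12/5))/5000 = 27/78125 m
Load 2 — uniform load w=15 kN/m over full span:
  y_2 = -wx(L³-2Lx²+x³)/(24EI) = -15·(12/5)·(4³-2·4·(12/5)²+(12/5)³)/(24·5000) = -744/78125 m
Load 3 — triangular load w₀=15 kN/m (0→w₀ over full span):
  y_3 = -w₀x(7L⁴-10L²x²+3x⁴)/(360LEI) = -15·(12/5)·(7·4⁴-10·4²·(12/5)²+3·(12/5)⁴)/(360·4·5000) = -9472/1953125 m
Superposition: y = Σ y_i = -27397/1953125 m ≈ -0.014027 m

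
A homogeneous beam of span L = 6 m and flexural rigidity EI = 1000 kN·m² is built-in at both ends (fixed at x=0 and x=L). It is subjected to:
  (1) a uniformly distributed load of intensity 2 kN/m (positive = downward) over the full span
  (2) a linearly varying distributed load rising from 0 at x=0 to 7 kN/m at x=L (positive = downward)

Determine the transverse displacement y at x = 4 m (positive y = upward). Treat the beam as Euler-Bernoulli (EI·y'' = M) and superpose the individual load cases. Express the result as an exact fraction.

Load 1 — uniform load w=2 kN/m over full span:
  y_1 = -wx²(L-x)²/(24EI) = -2·4²·(6-4)²/(24·1000) = -2/375 m
Load 2 — triangular load w₀=7 kN/m (0→w₀ over full span):
  y_2 = -w₀x²(L-x)²(x+2L)/(120LEI) = -7·4²·(6-4)²·(4+2·6)/(120·6·1000) = -56/5625 m
Superposition: y = Σ y_i = -86/5625 m ≈ -0.015289 m

y(4) = -86/5625 m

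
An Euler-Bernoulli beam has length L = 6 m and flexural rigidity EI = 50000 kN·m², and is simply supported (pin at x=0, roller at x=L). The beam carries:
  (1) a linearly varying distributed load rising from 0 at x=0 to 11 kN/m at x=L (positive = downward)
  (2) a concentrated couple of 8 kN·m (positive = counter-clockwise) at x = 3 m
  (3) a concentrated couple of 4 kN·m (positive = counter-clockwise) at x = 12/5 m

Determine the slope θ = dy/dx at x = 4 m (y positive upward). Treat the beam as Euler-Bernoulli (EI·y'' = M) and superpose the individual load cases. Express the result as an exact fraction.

θ(4) = 4987/11250000 rad

Load 1 — triangular load w₀=11 kN/m (0→w₀ over full span):
  θ_1 = -w₀(7L⁴-30L²x²+15x⁴)/(360LEI) = -11·(7·6⁴-30·6²·4²+15·4⁴)/(360·6·50000) = 1001/2250000 rad
Load 2 — applied couple M₀=8 kN·m at a=3 m (b=L-a=3):
  θ_2 = (M₀x²/(2L)-M₀(x-a)+C₁)/EI  [x>a] with C₁=M₀(3b²-L²)/(6L)=-2 = (8·4²/(2·6)-8·(4-3)+(-2))/50000 = 1/75000 rad
Load 3 — applied couple M₀=4 kN·m at a=12/5 m (b=L-a=18/5):
  θ_3 = (M₀x²/(2L)-M₀(x-a)+C₁)/EI  [x>a] with C₁=M₀(3b²-L²)/(6L)=8/25 = (4·4²/(2·6)-4·(4-(12/5))+(8/25))/50000 = -7/468750 rad
Superposition: θ = Σ θ_i = 4987/11250000 rad ≈ 0.000443 rad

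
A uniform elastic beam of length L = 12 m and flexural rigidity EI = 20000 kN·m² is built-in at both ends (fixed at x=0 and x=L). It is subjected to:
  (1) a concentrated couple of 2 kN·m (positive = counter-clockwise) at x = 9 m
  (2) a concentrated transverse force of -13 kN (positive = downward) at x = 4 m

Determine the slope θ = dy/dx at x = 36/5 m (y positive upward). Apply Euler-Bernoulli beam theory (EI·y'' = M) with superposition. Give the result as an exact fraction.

θ(36/5) = -407/500000 rad

Load 1 — applied couple M₀=2 kN·m at a=9 m (b=L-a=3):
  θ_1 = (R_Ax²/2 - M_Ax)/EI  [x≤a] with R_A=3/16, M_A=5/8 = ((3/16)·(36/5)²/2 - (5/8)·(36/5))/20000 = 9/500000 rad
Load 2 — point force P=-13 kN at a=4 m (b=L-a=8):
  θ_2 = Pa²(L-x)(2bL-(3b+a)(L-x))/(2L³EI)  [x>a] = (-13)·4²·(12-(36/5))·(2·8·12-(3·8+4)·(12-(36/5)))/(2·12³·20000) = -13/15625 rad
Superposition: θ = Σ θ_i = -407/500000 rad ≈ -0.000814 rad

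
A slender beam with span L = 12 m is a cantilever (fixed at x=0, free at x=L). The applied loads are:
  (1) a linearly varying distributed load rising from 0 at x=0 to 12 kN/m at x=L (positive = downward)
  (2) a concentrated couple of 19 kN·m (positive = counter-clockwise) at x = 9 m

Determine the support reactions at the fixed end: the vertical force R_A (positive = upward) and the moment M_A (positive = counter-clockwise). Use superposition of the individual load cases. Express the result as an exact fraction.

R_A = 72 kN, M_A = 557 kN·m

Load 1 — triangular load w₀=12 kN/m (0→w₀ over full span):
  R_A = w₀L/2 = 12·12/2 = 72 kN
  M_A = w₀L²/3 = 12·12²/3 = 576 kN·m
Load 2 — applied couple M₀=19 kN·m at a=9 m (b=L-a=3):
  R_A = 0 kN
  M_A = -M₀ = -19 kN·m
Superposition: R_A = 72 kN, M_A = 557 kN·m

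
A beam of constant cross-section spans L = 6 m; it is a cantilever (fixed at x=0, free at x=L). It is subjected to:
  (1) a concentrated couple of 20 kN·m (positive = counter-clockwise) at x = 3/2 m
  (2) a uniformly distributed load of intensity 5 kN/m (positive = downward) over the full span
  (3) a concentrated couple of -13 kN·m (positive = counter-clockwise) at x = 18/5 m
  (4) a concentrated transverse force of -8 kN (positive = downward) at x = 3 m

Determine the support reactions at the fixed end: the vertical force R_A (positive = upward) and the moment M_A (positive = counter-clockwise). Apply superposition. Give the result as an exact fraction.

R_A = 22 kN, M_A = 59 kN·m

Load 1 — applied couple M₀=20 kN·m at a=3/2 m (b=L-a=9/2):
  R_A = 0 kN
  M_A = -M₀ = -20 kN·m
Load 2 — uniform load w=5 kN/m over full span:
  R_A = wL = 5·6 = 30 kN
  M_A = wL²/2 = 5·6²/2 = 90 kN·m
Load 3 — applied couple M₀=-13 kN·m at a=18/5 m (b=L-a=12/5):
  R_A = 0 kN
  M_A = -M₀ = -(-13) = 13 kN·m
Load 4 — point force P=-8 kN at a=3 m (b=L-a=3):
  R_A = P = (-8) = -8 kN
  M_A = Pa = (-8)·3 = -24 kN·m
Superposition: R_A = 22 kN, M_A = 59 kN·m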